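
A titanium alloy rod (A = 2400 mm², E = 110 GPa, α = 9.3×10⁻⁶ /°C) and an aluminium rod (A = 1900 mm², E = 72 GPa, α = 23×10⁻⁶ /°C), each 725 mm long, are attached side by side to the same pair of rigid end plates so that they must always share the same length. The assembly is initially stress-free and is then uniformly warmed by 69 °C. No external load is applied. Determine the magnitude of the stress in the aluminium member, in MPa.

The aluminium has the larger α, so on heating it would change length more than the titanium alloy if both were free. The rigid plates force a common final length, so the aluminium is put into compression and the titanium alloy into tension, with equal and opposite forces P (no external load).
Setting the final lengths equal and cancelling L: (α₁ − α₂)ΔT = P/(A₁E₁) + P/(A₂E₂).
|α₁ − α₂|·ΔT = 13.7×10⁻⁶ × 69 = 0.0009453.
1/(A₁E₁) + 1/(A₂E₂) = 1/(2400×110×10³) + 1/(1900×72×10³) = 1.11×10⁻⁸ N⁻¹.
So P = 0.0009453 / 1.11×10⁻⁸ = 85.18 kN.
σ_{aluminium} = P/A₂ = 85180/1900 = 44.83 MPa, compressive.

σ ≈ 44.8 MPa (compressive)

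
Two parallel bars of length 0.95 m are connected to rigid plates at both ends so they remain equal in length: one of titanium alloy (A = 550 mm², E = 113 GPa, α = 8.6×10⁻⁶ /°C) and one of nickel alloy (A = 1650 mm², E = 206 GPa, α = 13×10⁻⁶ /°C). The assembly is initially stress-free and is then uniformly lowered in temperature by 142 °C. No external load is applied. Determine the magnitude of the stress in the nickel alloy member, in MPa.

σ ≈ 19.9 MPa (tensile)

Equilibrium of a rigid end plate with no external load gives equal and opposite internal forces ±P in the two members. Since α_{nickel alloy} > α_{titanium alloy}, cooling drives the nickel alloy into tension and the titanium alloy into compression.
Equating the net (thermal + elastic) strains gives |α₁ − α₂|·ΔT = P·[1/(A₁E₁) + 1/(A₂E₂)].
|α₁ − α₂|·ΔT = 4.4×10⁻⁶ × 142 = 0.0006248.
1/(A₁E₁) + 1/(A₂E₂) = 1/(550×113×10³) + 1/(1650×206×10³) = 1.903×10⁻⁸ N⁻¹.
P = 0.0006248 / 1.903×10⁻⁸ = 32830 N = 32.83 kN.
σ_{nickel alloy} = P/A₂ = 32830/1650 = 19.9 MPa, tensile.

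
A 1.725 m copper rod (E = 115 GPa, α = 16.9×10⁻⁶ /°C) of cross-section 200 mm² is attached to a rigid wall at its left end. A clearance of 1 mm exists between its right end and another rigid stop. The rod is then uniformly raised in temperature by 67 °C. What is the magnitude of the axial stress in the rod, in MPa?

Free thermal elongation = αΔT L = 16.9×10⁻⁶ × 67 × 1725 = 1.953 mm.
This exceeds the 1 mm gap, so the wall pushes back. The portion of expansion that must be recovered elastically is δ_free − gap = 1.953 − 1 = 0.9532 mm.
Compatibility: PL/(AE) = 0.9532 mm, so σ = P/A = E × (0.9532/1725) = 63.55 MPa.

σ ≈ 63.5 MPa (compressive)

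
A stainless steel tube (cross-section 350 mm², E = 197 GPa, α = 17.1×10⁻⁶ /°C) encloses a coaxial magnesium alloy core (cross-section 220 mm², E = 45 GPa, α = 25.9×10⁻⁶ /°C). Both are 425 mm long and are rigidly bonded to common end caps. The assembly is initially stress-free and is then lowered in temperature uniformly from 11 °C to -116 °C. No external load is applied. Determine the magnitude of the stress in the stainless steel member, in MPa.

σ ≈ 27.6 MPa (compressive)

The magnesium alloy has the larger α, so on cooling it would change length more than the stainless steel if both were free. The rigid plates force a common final length, so the magnesium alloy is put into tension and the stainless steel into compression, with equal and opposite forces P (no external load).
Equating the net (thermal + elastic) strains gives |α₁ − α₂|·ΔT = P·[1/(A₁E₁) + 1/(A₂E₂)].
|α₁ − α₂|·ΔT = 8.8×10⁻⁶ × 127 = 0.001118.
1/(A₁E₁) + 1/(A₂E₂) = 1/(350×197×10³) + 1/(220×45×10³) = 1.155×10⁻⁷ N⁻¹.
P = 0.001118 / 1.155×10⁻⁷ = 9675 N = 9.675 kN.
σ_{stainless steel} = P/A₁ = 9675/350 = 27.64 MPa, compressive.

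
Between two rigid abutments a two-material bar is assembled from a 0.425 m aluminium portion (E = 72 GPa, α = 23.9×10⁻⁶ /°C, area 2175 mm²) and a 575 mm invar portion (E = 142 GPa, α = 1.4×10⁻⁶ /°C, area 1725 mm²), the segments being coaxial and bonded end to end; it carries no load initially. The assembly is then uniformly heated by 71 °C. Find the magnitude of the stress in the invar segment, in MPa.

σ ≈ 89.1 MPa (compressive)

Free thermal expansion of the whole bar: Σ αᵢΔT Lᵢ = 23.9×10⁻⁶×71×425 + 1.4×10⁻⁶×71×575 = 0.7783 mm.
The walls prevent any net length change, so an axial force P (same in every segment) develops. Compatibility: P · Σ Lᵢ/(AᵢEᵢ) = δ_free.
The series flexibility is Σ Lᵢ/(AᵢEᵢ) = 425/(2175×72×10³) + 575/(1725×142×10³) = 5.061×10⁻⁶ mm/N.
P = 0.7783 / 5.061×10⁻⁶ = 153800 N = 153.8 kN, compressive.
σ_{invar} = P / A = 153800 / 1725 = 89.15 MPa.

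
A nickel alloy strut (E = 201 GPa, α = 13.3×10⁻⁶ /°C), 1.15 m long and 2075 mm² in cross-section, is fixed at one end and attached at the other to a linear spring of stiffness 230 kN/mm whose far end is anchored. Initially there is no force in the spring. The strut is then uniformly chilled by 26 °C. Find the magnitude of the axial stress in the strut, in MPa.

If the spring were absent the strut would shorten by αΔT L = 13.3×10⁻⁶ × 26 × 1150 = 0.3977 mm.
Let P be the tensile force in the spring. The strut extends elastically by PL/(AE) and the spring stretches by P/k; together these equal δ_free.
P [ L/(AE) + 1/k ] = δ_free → P [ 1150/(2075×201×10³) + 1/(230×10³) ] = 0.3977.
P = 0.3977 / 7.105×10⁻⁶ = 55970 N.
σ = P/A = 55970/2075 = 26.97 MPa.

σ ≈ 27 MPa (tensile)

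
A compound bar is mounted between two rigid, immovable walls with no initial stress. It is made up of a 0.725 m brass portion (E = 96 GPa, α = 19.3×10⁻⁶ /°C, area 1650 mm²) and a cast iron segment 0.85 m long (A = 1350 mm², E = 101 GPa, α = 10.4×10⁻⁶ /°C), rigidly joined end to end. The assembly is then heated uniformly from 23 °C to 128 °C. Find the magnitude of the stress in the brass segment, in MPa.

σ ≈ 134 MPa (compressive)

Free thermal expansion of the whole bar: Σ αᵢΔT Lᵢ = 19.3×10⁻⁶×105×725 + 10.4×10⁻⁶×105×850 = 2.397 mm.
The rigid supports impose zero overall length change; the single axial force P common to all segments must satisfy P Σ Lᵢ/(AᵢEᵢ) = δ_free.
Σ Lᵢ/(AᵢEᵢ) = 725/(1650×96×10³) + 850/(1350×101×10³) = 1.081×10⁻⁵ mm/N.
P = 2.397 / 1.081×10⁻⁵ = 221800 N = 221.8 kN, compressive.
σ_{brass} = P / A = 221800 / 1650 = 134.4 MPa.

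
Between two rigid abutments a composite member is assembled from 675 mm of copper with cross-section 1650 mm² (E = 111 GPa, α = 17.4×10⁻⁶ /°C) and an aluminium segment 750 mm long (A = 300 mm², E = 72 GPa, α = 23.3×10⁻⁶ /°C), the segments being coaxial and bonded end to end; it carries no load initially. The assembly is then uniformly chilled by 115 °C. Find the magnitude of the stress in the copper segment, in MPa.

Free thermal contraction of the whole bar: Σ αᵢΔT Lᵢ = 17.4×10⁻⁶×115×675 + 23.3×10⁻⁶×115×750 = 3.36 mm.
The walls prevent any net length change, so an axial force P (same in every segment) develops. Compatibility: P · Σ Lᵢ/(AᵢEᵢ) = δ_free.
The series flexibility is Σ Lᵢ/(AᵢEᵢ) = 675/(1650×111×10³) + 750/(300×72×10³) = 3.841×10⁻⁵ mm/N.
P = 3.36 / 3.841×10⁻⁵ = 87490 N = 87.49 kN, tensile.
σ_{copper} = P / A = 87490 / 1650 = 53.02 MPa.

σ ≈ 53 MPa (tensile)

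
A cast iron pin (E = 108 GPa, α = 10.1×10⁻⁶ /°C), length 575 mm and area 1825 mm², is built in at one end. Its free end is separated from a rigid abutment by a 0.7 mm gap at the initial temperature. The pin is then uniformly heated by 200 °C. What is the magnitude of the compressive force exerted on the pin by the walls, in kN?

Free thermal elongation = αΔT L = 10.1×10⁻⁶ × 200 × 575 = 1.161 mm.
This exceeds the 0.7 mm gap, so the wall pushes back. The portion of expansion that must be recovered elastically is δ_free − gap = 1.161 − 0.7 = 0.4615 mm.
That suppressed elongation corresponds to σ = E·Δ/L = 108×10³ × 0.4615/575 = 86.68 MPa.
P = σA = 86.68 × 1825 = 158.2 kN.

P ≈ 158 kN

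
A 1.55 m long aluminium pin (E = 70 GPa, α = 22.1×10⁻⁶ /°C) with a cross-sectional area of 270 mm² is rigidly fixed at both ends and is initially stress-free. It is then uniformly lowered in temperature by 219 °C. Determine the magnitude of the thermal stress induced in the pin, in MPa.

σ ≈ 339 MPa (tensile)

With length fixed, the mechanical strain must cancel the thermal strain αΔT = 22.1×10⁻⁶ × 219 = 4839.9×10⁻⁶.
The stress required to suppress this strain is σ = Eε = 70×10³ × 4839.9×10⁻⁶ = 338.8 MPa, tensile since the pin is trying to contract.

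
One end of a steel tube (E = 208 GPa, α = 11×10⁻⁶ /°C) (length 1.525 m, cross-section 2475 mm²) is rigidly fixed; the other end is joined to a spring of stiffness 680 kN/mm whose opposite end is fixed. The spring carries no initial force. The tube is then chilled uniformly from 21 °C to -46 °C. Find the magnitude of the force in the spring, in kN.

If the spring were absent the tube would shorten by αΔT L = 11×10⁻⁶ × 67 × 1525 = 1.124 mm.
With a force P in the spring, the elastic change of the tube is PL/(AE) and that of the spring is P/k; compatibility requires their sum to equal δ_free.
So P = δ_free / [L/(AE) + 1/k] = 1.124 / [ 1525/(2475×208×10³) + 1/(680×10³) ].
P = 1.124 / 4.433×10⁻⁶ = 253500 N.

P ≈ 254 kN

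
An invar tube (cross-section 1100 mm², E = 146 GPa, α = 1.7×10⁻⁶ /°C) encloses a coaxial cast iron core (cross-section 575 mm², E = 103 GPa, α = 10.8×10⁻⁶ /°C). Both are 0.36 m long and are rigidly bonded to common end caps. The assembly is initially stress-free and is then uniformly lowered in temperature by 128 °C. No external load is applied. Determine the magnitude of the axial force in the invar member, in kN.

P ≈ 50.4 kN (compressive in the invar)

Both members must finish at the same length. With the larger α, the cast iron tends to over-contract; the plates restrain it, putting the cast iron in tension and the invar in compression. With no external load the two internal forces are equal and opposite, magnitude P.
Setting the final lengths equal and cancelling L: (α₁ − α₂)ΔT = P/(A₁E₁) + P/(A₂E₂).
|α₁ − α₂|·ΔT = 9.1×10⁻⁶ × 128 = 0.001165.
1/(A₁E₁) + 1/(A₂E₂) = 1/(1100×146×10³) + 1/(575×103×10³) = 2.311×10⁻⁸ N⁻¹.
So P = 0.001165 / 2.311×10⁻⁸ = 50.4 kN.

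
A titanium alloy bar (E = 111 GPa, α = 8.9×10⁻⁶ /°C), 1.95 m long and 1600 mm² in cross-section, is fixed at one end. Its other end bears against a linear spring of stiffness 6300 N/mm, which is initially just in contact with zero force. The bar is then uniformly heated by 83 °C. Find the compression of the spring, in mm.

The unrestrained thermal change is αΔT L = 8.9×10⁻⁶ × 83 × 1950 = 1.44 mm.
With a force P in the spring, the elastic change of the bar is PL/(AE) and that of the spring is P/k; compatibility requires their sum to equal δ_free.
So P = δ_free / [L/(AE) + 1/k] = 1.44 / [ 1950/(1600×111×10³) + 1/(6300) ].
P = 1.44 / 0.0001697 = 8488 N.
Spring compression = P/k = 8488/(6300) = 1.347 mm.

δ ≈ 1.35 mm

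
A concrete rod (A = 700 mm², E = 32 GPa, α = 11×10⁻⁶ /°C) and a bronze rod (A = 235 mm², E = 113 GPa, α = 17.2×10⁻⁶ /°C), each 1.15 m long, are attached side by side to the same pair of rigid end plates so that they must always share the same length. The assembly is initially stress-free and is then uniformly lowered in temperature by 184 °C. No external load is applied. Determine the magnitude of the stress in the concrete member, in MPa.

σ ≈ 19.8 MPa (compressive)

Equilibrium of a rigid end plate with no external load gives equal and opposite internal forces ±P in the two members. Since α_{bronze} > α_{concrete}, cooling drives the bronze into tension and the concrete into compression.
Setting the final lengths equal and cancelling L: (α₁ − α₂)ΔT = P/(A₁E₁) + P/(A₂E₂).
|α₁ − α₂|·ΔT = 6.2×10⁻⁶ × 184 = 0.001141.
1/(A₁E₁) + 1/(A₂E₂) = 1/(700×32×10³) + 1/(235×113×10³) = 8.23×10⁻⁸ N⁻¹.
P = 0.001141 / 8.23×10⁻⁸ = 13860 N = 13.86 kN.
σ_{concrete} = P/A₁ = 13860/700 = 19.8 MPa, compressive.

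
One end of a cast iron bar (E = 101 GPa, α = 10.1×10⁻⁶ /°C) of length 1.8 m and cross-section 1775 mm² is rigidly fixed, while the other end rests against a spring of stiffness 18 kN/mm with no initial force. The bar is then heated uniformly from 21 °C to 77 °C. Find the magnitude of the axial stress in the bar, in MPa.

σ ≈ 8.74 MPa (compressive)

Free thermal expansion: δ_free = αΔT L = 10.1×10⁻⁶ × 56 × 1800 = 1.018 mm.
Let P be the compressive force at the spring. The bar shortens elastically by PL/(AE) and the spring compresses by P/k; together these equal δ_free.
So P = δ_free / [L/(AE) + 1/k] = 1.018 / [ 1800/(1775×101×10³) + 1/(18×10³) ].
P = 1.018 / 6.56×10⁻⁵ = 15520 N.
σ = P/A = 15520/1775 = 8.744 MPa.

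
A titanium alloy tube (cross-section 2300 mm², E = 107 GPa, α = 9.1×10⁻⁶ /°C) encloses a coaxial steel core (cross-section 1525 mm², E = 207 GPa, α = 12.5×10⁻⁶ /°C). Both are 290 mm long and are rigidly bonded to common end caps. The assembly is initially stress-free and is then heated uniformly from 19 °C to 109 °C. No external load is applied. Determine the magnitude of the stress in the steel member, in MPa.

The steel has the larger α, so on heating it would change length more than the titanium alloy if both were free. The rigid plates force a common final length, so the steel is put into compression and the titanium alloy into tension, with equal and opposite forces P (no external load).
Equating the net (thermal + elastic) strains gives |α₁ − α₂|·ΔT = P·[1/(A₁E₁) + 1/(A₂E₂)].
|α₁ − α₂|·ΔT = 3.4×10⁻⁶ × 90 = 0.000306.
1/(A₁E₁) + 1/(A₂E₂) = 1/(2300×107×10³) + 1/(1525×207×10³) = 7.231×10⁻⁹ N⁻¹.
So P = 0.000306 / 7.231×10⁻⁹ = 42.32 kN.
σ_{steel} = P/A₂ = 42320/1525 = 27.75 MPa, compressive.

σ ≈ 27.7 MPa (compressive)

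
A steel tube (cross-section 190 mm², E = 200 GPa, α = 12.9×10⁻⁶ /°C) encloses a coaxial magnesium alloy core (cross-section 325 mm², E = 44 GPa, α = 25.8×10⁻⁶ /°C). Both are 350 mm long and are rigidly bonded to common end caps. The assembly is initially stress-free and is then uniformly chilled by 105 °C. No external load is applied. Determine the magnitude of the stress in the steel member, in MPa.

σ ≈ 74.1 MPa (compressive)

The magnesium alloy has the larger α, so on cooling it would change length more than the steel if both were free. The rigid plates force a common final length, so the magnesium alloy is put into tension and the steel into compression, with equal and opposite forces P (no external load).
Equating the net (thermal + elastic) strains gives |α₁ − α₂|·ΔT = P·[1/(A₁E₁) + 1/(A₂E₂)].
|α₁ − α₂|·ΔT = 12.9×10⁻⁶ × 105 = 0.001355.
1/(A₁E₁) + 1/(A₂E₂) = 1/(190×200×10³) + 1/(325×44×10³) = 9.625×10⁻⁸ N⁻¹.
So P = 0.001355 / 9.625×10⁻⁸ = 14.07 kN.
σ_{steel} = P/A₁ = 14070/190 = 74.07 MPa, compressive.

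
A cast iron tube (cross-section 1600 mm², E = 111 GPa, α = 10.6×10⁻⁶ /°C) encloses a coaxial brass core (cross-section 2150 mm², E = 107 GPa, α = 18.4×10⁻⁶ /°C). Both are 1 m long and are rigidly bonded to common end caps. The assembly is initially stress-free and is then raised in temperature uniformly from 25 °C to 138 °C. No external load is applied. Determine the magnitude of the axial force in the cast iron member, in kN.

The brass has the larger α, so on heating it would change length more than the cast iron if both were free. The rigid plates force a common final length, so the brass is put into compression and the cast iron into tension, with equal and opposite forces P (no external load).
Compatibility of the two members (thermal + elastic change equal): (α₁ − α₂)ΔT = P·[1/(A₁E₁) + 1/(A₂E₂)].
|α₁ − α₂|·ΔT = 7.8×10⁻⁶ × 113 = 0.0008814.
1/(A₁E₁) + 1/(A₂E₂) = 1/(1600×111×10³) + 1/(2150×107×10³) = 9.978×10⁻⁹ N⁻¹.
P = 0.0008814 / 9.978×10⁻⁹ = 88340 N = 88.34 kN.

P ≈ 88.3 kN (tensile in the cast iron)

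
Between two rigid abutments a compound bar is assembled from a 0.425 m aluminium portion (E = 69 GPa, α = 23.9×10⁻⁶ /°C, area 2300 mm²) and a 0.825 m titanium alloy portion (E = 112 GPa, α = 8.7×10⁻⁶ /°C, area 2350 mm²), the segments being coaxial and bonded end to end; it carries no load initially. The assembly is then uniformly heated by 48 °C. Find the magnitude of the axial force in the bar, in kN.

P ≈ 143 kN (compressive)

With the walls removed the bar would change length by δ_free = Σ αᵢΔT Lᵢ = 23.9×10⁻⁶×48×425 + 8.7×10⁻⁶×48×825 = 0.8321 mm.
Since the ends are fixed, an axial force P builds up, equal in every segment, with P · Σ Lᵢ/(AᵢEᵢ) = δ_free.
Σ Lᵢ/(AᵢEᵢ) = 425/(2300×69×10³) + 825/(2350×112×10³) = 5.813×10⁻⁶ mm/N.
Hence P = δ_free / Σ(L/AE) = 0.8321/5.813×10⁻⁶ = 143.2 kN (compressive).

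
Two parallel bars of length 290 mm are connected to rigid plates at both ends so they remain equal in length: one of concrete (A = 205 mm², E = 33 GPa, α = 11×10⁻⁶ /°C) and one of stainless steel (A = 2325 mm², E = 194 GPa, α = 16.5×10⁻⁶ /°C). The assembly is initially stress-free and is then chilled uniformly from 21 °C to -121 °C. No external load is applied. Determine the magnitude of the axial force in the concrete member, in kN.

The stainless steel has the larger α, so on cooling it would change length more than the concrete if both were free. The rigid plates force a common final length, so the stainless steel is put into tension and the concrete into compression, with equal and opposite forces P (no external load).
Setting the final lengths equal and cancelling L: (α₁ − α₂)ΔT = P/(A₁E₁) + P/(A₂E₂).
|α₁ − α₂|·ΔT = 5.5×10⁻⁶ × 142 = 0.000781.
1/(A₁E₁) + 1/(A₂E₂) = 1/(205×33×10³) + 1/(2325×194×10³) = 1.5×10⁻⁷ N⁻¹.
So P = 0.000781 / 1.5×10⁻⁷ = 5.205 kN.

P ≈ 5.21 kN (compressive in the concrete)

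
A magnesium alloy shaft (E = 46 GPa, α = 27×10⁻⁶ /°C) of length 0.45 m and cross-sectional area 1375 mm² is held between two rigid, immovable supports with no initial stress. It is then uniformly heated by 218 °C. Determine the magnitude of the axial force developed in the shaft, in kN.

With zero net strain, σ = E·αΔT = 46 GPa × 27×10⁻⁶ × 218 = 270.8 MPa.
P = AEαΔT = 1375 × 46×10³ × 27×10⁻⁶ × 218 = 372.3 kN (compressive).

P ≈ 372 kN (compressive)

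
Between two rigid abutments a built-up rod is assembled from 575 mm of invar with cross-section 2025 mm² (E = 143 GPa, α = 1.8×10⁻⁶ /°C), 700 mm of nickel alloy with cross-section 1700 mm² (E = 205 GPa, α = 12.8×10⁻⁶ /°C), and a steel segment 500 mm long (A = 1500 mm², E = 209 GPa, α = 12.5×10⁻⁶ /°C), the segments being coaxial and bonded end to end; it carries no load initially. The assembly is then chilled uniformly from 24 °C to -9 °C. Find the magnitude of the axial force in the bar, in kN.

P ≈ 95.9 kN (tensile)

Free thermal contraction of the whole bar: Σ αᵢΔT Lᵢ = 1.8×10⁻⁶×33×575 + 12.8×10⁻⁶×33×700 + 12.5×10⁻⁶×33×500 = 0.5361 mm.
Since the ends are fixed, an axial force P builds up, equal in every segment, with P · Σ Lᵢ/(AᵢEᵢ) = δ_free.
The series flexibility is Σ Lᵢ/(AᵢEᵢ) = 575/(2025×143×10³) + 700/(1700×205×10³) + 500/(1500×209×10³) = 5.589×10⁻⁶ mm/N.
So P = 0.5361 / 5.589×10⁻⁶ = 95.91 kN, tensile.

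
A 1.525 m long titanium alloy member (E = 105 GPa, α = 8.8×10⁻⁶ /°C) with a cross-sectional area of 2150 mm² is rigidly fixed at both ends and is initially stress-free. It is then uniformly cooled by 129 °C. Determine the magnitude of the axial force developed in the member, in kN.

With zero net strain, σ = E·αΔT = 105 GPa × 8.8×10⁻⁶ × 129 = 119.2 MPa.
Axial force P = σA = 119.2 × 2150 = 256300 N = 256.3 kN, tensile.

P ≈ 256 kN (tensile)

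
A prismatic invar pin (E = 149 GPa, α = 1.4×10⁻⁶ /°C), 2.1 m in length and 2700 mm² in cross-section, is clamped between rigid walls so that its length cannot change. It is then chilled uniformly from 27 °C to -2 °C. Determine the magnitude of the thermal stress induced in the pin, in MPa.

Because both ends are immovable the net strain is zero, and the suppressed thermal strain is αΔT = 1.4×10⁻⁶ × 29 = 40.6×10⁻⁶.
The stress required to suppress this strain is σ = Eε = 149×10³ × 40.6×10⁻⁶ = 6.049 MPa, tensile since the pin is trying to contract.

σ ≈ 6.05 MPa (tensile)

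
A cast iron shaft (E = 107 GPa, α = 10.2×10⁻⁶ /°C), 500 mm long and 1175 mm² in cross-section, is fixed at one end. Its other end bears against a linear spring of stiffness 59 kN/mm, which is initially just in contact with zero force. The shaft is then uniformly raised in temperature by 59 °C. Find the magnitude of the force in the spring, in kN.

P ≈ 14.4 kN

The unrestrained thermal change is αΔT L = 10.2×10⁻⁶ × 59 × 500 = 0.3009 mm.
Let P be the compressive force at the spring. The shaft shortens elastically by PL/(AE) and the spring compresses by P/k; together these equal δ_free.
So P = δ_free / [L/(AE) + 1/k] = 0.3009 / [ 500/(1175×107×10³) + 1/(59×10³) ].
P = 0.3009 / 2.093×10⁻⁵ = 14380 N.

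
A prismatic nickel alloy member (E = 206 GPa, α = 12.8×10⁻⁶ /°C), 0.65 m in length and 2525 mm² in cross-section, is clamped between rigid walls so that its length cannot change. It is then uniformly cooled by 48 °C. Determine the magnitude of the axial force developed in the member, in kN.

Full restraint means ε = 0, so the stress is σ = EαΔT = 206×10³ × 12.8×10⁻⁶ × 48 = 126.6 MPa.
Then P = σA = 126.6 × 2525 mm² = 319.6 kN, tensile.

P ≈ 320 kN (tensile)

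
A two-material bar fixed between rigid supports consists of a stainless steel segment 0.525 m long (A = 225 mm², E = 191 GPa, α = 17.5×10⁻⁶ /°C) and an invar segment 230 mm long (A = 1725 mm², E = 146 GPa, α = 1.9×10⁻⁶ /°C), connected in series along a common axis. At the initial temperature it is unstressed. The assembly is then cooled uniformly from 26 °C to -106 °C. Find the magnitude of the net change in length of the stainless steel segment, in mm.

|ΔL| ≈ 0.0307 mm

If the supports were absent, the total length change would be Σ αᵢΔT Lᵢ = 17.5×10⁻⁶×132×525 + 1.9×10⁻⁶×132×230 = 1.27 mm.
The walls prevent any net length change, so an axial force P (same in every segment) develops. Compatibility: P · Σ Lᵢ/(AᵢEᵢ) = δ_free.
Σ Lᵢ/(AᵢEᵢ) = 525/(225×191×10³) + 230/(1725×146×10³) = 1.313×10⁻⁵ mm/N.
So P = 1.27 / 1.313×10⁻⁵ = 96.76 kN, tensile.
For the stainless steel segment, free thermal change = 17.5×10⁻⁶×132×525 = 1.213 mm and elastic change from P = 96760×525/(225×191×10³) = 1.182 mm; these oppose, so the net change is 0.0307 mm (segment shortens).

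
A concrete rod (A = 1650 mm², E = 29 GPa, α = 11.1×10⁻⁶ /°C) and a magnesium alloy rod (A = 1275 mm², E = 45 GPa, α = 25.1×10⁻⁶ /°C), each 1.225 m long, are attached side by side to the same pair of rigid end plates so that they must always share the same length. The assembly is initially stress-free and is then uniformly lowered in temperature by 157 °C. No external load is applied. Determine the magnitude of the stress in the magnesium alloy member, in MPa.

σ ≈ 45 MPa (tensile)

Equilibrium of a rigid end plate with no external load gives equal and opposite internal forces ±P in the two members. Since α_{magnesium alloy} > α_{concrete}, cooling drives the magnesium alloy into tension and the concrete into compression.
Compatibility of the two members (thermal + elastic change equal): (α₁ − α₂)ΔT = P·[1/(A₁E₁) + 1/(A₂E₂)].
|α₁ − α₂|·ΔT = 14×10⁻⁶ × 157 = 0.002198.
1/(A₁E₁) + 1/(A₂E₂) = 1/(1650×29×10³) + 1/(1275×45×10³) = 3.833×10⁻⁸ N⁻¹.
P = 0.002198 / 3.833×10⁻⁸ = 57350 N = 57.35 kN.
σ_{magnesium alloy} = P/A₂ = 57350/1275 = 44.98 MPa, tensile.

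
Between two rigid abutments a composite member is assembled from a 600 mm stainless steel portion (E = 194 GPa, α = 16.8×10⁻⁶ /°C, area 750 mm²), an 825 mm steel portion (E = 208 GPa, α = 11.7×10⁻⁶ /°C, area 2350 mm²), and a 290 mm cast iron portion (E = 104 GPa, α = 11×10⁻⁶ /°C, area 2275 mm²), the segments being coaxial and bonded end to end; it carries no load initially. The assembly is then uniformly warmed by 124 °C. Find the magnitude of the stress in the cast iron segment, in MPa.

σ ≈ 178 MPa (compressive)

If the supports were absent, the total length change would be Σ αᵢΔT Lᵢ = 16.8×10⁻⁶×124×600 + 11.7×10⁻⁶×124×825 + 11×10⁻⁶×124×290 = 2.842 mm.
The walls prevent any net length change, so an axial force P (same in every segment) develops. Compatibility: P · Σ Lᵢ/(AᵢEᵢ) = δ_free.
The series flexibility is Σ Lᵢ/(AᵢEᵢ) = 600/(750×194×10³) + 825/(2350×208×10³) + 290/(2275×104×10³) = 7.037×10⁻⁶ mm/N.
So P = 2.842 / 7.037×10⁻⁶ = 403.9 kN, compressive.
σ_{cast iron} = P / A = 403900 / 2275 = 177.5 MPa.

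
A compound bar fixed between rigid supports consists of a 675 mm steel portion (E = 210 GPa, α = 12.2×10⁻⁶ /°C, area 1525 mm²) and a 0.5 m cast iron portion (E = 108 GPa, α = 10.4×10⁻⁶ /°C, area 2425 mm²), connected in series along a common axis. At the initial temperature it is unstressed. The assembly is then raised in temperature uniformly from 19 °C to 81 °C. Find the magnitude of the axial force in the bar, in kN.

If the supports were absent, the total length change would be Σ αᵢΔT Lᵢ = 12.2×10⁻⁶×62×675 + 10.4×10⁻⁶×62×500 = 0.833 mm.
The rigid supports impose zero overall length change; the single axial force P common to all segments must satisfy P Σ Lᵢ/(AᵢEᵢ) = δ_free.
Σ Lᵢ/(AᵢEᵢ) = 675/(1525×210×10³) + 500/(2425×108×10³) = 4.017×10⁻⁶ mm/N.
P = 0.833 / 4.017×10⁻⁶ = 207400 N = 207.4 kN, compressive.

P ≈ 207 kN (compressive)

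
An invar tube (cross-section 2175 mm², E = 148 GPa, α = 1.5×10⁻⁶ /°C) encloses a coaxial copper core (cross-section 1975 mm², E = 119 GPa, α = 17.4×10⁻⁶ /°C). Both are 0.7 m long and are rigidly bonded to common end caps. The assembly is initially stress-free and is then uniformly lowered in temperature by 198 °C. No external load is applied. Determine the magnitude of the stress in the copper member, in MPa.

σ ≈ 217 MPa (tensile)

Equilibrium of a rigid end plate with no external load gives equal and opposite internal forces ±P in the two members. Since α_{copper} > α_{invar}, cooling drives the copper into tension and the invar into compression.
Setting the final lengths equal and cancelling L: (α₁ − α₂)ΔT = P/(A₁E₁) + P/(A₂E₂).
|α₁ − α₂|·ΔT = 15.9×10⁻⁶ × 198 = 0.003148.
1/(A₁E₁) + 1/(A₂E₂) = 1/(2175×148×10³) + 1/(1975×119×10³) = 7.361×10⁻⁹ N⁻¹.
P = 0.003148 / 7.361×10⁻⁹ = 427700 N = 427.7 kN.
σ_{copper} = P/A₂ = 427700/1975 = 216.5 MPa, tensile.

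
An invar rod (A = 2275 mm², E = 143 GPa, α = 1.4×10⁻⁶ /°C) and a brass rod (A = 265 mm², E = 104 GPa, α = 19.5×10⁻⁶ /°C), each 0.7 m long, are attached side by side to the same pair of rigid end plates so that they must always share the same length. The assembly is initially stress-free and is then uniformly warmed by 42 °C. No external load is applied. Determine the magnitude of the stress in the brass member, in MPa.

Both members must finish at the same length. With the larger α, the brass tends to over-expand; the plates restrain it, putting the brass in compression and the invar in tension. With no external load the two internal forces are equal and opposite, magnitude P.
Equating the net (thermal + elastic) strains gives |α₁ − α₂|·ΔT = P·[1/(A₁E₁) + 1/(A₂E₂)].
|α₁ − α₂|·ΔT = 18.1×10⁻⁶ × 42 = 0.0007602.
1/(A₁E₁) + 1/(A₂E₂) = 1/(2275×143×10³) + 1/(265×104×10³) = 3.936×10⁻⁸ N⁻¹.
So P = 0.0007602 / 3.936×10⁻⁸ = 19.31 kN.
σ_{brass} = P/A₂ = 19310/265 = 72.89 MPa, compressive.

σ ≈ 72.9 MPa (compressive)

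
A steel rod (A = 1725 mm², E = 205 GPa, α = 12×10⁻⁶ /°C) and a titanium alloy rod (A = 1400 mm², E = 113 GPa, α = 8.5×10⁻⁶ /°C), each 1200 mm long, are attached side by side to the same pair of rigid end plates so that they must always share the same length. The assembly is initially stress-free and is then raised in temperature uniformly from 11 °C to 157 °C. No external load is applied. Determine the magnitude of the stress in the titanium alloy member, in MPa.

σ ≈ 39.9 MPa (tensile)

The steel has the larger α, so on heating it would change length more than the titanium alloy if both were free. The rigid plates force a common final length, so the steel is put into compression and the titanium alloy into tension, with equal and opposite forces P (no external load).
Equating the net (thermal + elastic) strains gives |α₁ − α₂|·ΔT = P·[1/(A₁E₁) + 1/(A₂E₂)].
|α₁ − α₂|·ΔT = 3.5×10⁻⁶ × 146 = 0.000511.
1/(A₁E₁) + 1/(A₂E₂) = 1/(1725×205×10³) + 1/(1400×113×10³) = 9.149×10⁻⁹ N⁻¹.
P = 0.000511 / 9.149×10⁻⁹ = 55850 N = 55.85 kN.
σ_{titanium alloy} = P/A₂ = 55850/1400 = 39.9 MPa, tensile.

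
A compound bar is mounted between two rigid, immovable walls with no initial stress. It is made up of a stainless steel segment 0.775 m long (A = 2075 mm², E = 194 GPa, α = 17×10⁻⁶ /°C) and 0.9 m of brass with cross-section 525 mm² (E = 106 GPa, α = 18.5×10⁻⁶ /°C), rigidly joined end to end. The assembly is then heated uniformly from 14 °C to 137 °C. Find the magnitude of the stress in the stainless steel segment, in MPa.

If the supports were absent, the total length change would be Σ αᵢΔT Lᵢ = 17×10⁻⁶×123×775 + 18.5×10⁻⁶×123×900 = 3.668 mm.
The rigid supports impose zero overall length change; the single axial force P common to all segments must satisfy P Σ Lᵢ/(AᵢEᵢ) = δ_free.
Σ Lᵢ/(AᵢEᵢ) = 775/(2075×194×10³) + 900/(525×106×10³) = 1.81×10⁻⁵ mm/N.
So P = 3.668 / 1.81×10⁻⁵ = 202.7 kN, compressive.
σ_{stainless steel} = P / A = 202700 / 2075 = 97.69 MPa.

σ ≈ 97.7 MPa (compressive)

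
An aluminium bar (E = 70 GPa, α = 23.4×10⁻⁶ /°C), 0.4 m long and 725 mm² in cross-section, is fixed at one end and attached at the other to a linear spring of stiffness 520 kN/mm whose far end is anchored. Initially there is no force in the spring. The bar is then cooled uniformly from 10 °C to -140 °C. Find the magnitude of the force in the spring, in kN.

If the spring were absent the bar would shorten by αΔT L = 23.4×10⁻⁶ × 150 × 400 = 1.404 mm.
Let P be the tensile force in the spring. The bar extends elastically by PL/(AE) and the spring stretches by P/k; together these equal δ_free.
So P = δ_free / [L/(AE) + 1/k] = 1.404 / [ 400/(725×70×10³) + 1/(520×10³) ].
P = 1.404 / 9.805×10⁻⁶ = 143200 N.

P ≈ 143 kN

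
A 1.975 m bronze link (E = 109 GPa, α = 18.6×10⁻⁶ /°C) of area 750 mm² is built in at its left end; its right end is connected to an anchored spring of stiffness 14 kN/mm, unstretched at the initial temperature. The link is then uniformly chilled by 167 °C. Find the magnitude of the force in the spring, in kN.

P ≈ 64.2 kN

Free thermal contraction: δ_free = αΔT L = 18.6×10⁻⁶ × 167 × 1975 = 6.135 mm.
Let P be the tensile force in the spring. The link extends elastically by PL/(AE) and the spring stretches by P/k; together these equal δ_free.
P [ L/(AE) + 1/k ] = δ_free → P [ 1975/(750×109×10³) + 1/(14×10³) ] = 6.135.
P = 6.135 / 9.559×10⁻⁵ = 64180 N.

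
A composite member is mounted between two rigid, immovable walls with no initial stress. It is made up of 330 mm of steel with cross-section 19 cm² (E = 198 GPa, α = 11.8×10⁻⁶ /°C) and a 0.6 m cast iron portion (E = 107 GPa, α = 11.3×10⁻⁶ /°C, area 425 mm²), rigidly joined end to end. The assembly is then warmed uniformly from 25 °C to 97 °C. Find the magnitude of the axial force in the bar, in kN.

P ≈ 54.6 kN (compressive)

With the walls removed the bar would change length by δ_free = Σ αᵢΔT Lᵢ = 11.8×10⁻⁶×72×330 + 11.3×10⁻⁶×72×600 = 0.7685 mm.
The walls prevent any net length change, so an axial force P (same in every segment) develops. Compatibility: P · Σ Lᵢ/(AᵢEᵢ) = δ_free.
Σ Lᵢ/(AᵢEᵢ) = 330/(1900×198×10³) + 600/(425×107×10³) = 1.407×10⁻⁵ mm/N.
P = 0.7685 / 1.407×10⁻⁵ = 54620 N = 54.62 kN, compressive.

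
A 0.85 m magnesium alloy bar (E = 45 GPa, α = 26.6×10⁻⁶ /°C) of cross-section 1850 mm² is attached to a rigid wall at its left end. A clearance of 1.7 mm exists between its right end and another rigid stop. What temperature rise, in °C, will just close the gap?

Contact occurs when the free expansion equals the gap: αΔT L = 1.7 mm.
ΔT = 1.7 / (26.6×10⁻⁶ × 850) = 75.19 °C.

ΔT ≈ 75.2 °C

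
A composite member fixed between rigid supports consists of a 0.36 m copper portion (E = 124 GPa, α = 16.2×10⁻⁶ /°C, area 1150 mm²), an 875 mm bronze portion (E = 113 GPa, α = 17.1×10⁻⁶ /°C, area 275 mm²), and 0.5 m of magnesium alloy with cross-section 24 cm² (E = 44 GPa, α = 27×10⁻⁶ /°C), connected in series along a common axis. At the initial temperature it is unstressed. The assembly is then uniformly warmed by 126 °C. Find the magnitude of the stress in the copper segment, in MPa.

σ ≈ 106 MPa (compressive)

With the walls removed the bar would change length by δ_free = Σ αᵢΔT Lᵢ = 16.2×10⁻⁶×126×360 + 17.1×10⁻⁶×126×875 + 27×10⁻⁶×126×500 = 4.321 mm.
The walls prevent any net length change, so an axial force P (same in every segment) develops. Compatibility: P · Σ Lᵢ/(AᵢEᵢ) = δ_free.
Σ Lᵢ/(AᵢEᵢ) = 360/(1150×124×10³) + 875/(275×113×10³) + 500/(2400×44×10³) = 3.542×10⁻⁵ mm/N.
P = 4.321 / 3.542×10⁻⁵ = 122000 N = 122 kN, compressive.
σ_{copper} = P / A = 122000 / 1150 = 106.1 MPa.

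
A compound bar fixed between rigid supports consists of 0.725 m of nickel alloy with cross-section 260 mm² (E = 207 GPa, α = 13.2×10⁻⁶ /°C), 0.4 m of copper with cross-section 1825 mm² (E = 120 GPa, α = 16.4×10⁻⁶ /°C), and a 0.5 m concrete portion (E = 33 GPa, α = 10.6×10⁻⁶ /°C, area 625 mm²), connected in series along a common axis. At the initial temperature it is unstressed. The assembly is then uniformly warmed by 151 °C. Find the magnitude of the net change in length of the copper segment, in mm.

|ΔL| ≈ 0.841 mm

With the walls removed the bar would change length by δ_free = Σ αᵢΔT Lᵢ = 13.2×10⁻⁶×151×725 + 16.4×10⁻⁶×151×400 + 10.6×10⁻⁶×151×500 = 3.236 mm.
The walls prevent any net length change, so an axial force P (same in every segment) develops. Compatibility: P · Σ Lᵢ/(AᵢEᵢ) = δ_free.
Σ Lᵢ/(AᵢEᵢ) = 725/(260×207×10³) + 400/(1825×120×10³) + 500/(625×33×10³) = 3.954×10⁻⁵ mm/N.
P = 3.236 / 3.954×10⁻⁵ = 81840 N = 81.84 kN, compressive.
For the copper segment, free thermal change = 16.4×10⁻⁶×151×400 = 0.9906 mm and elastic change from P = 81840×400/(1825×120×10³) = 0.1495 mm; these oppose, so the net change is 0.841 mm (segment lengthens).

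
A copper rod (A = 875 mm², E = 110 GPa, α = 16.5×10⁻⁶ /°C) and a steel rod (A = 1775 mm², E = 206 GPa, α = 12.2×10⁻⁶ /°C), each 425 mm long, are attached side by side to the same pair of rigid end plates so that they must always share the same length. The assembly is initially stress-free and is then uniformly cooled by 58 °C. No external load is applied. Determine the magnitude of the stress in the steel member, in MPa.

σ ≈ 10.7 MPa (compressive)

The copper has the larger α, so on cooling it would change length more than the steel if both were free. The rigid plates force a common final length, so the copper is put into tension and the steel into compression, with equal and opposite forces P (no external load).
Equating the net (thermal + elastic) strains gives |α₁ − α₂|·ΔT = P·[1/(A₁E₁) + 1/(A₂E₂)].
|α₁ − α₂|·ΔT = 4.3×10⁻⁶ × 58 = 0.0002494.
1/(A₁E₁) + 1/(A₂E₂) = 1/(875×110×10³) + 1/(1775×206×10³) = 1.312×10⁻⁸ N⁻¹.
P = 0.0002494 / 1.312×10⁻⁸ = 19000 N = 19 kN.
σ_{steel} = P/A₂ = 19000/1775 = 10.71 MPa, compressive.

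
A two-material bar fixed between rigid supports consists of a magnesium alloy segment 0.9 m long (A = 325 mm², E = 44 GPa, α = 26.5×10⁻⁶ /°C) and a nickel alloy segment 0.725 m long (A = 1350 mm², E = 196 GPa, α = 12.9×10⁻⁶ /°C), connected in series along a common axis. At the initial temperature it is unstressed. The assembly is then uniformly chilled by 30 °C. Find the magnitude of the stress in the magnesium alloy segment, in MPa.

If the supports were absent, the total length change would be Σ αᵢΔT Lᵢ = 26.5×10⁻⁶×30×900 + 12.9×10⁻⁶×30×725 = 0.9961 mm.
The rigid supports impose zero overall length change; the single axial force P common to all segments must satisfy P Σ Lᵢ/(AᵢEᵢ) = δ_free.
The series flexibility is Σ Lᵢ/(AᵢEᵢ) = 900/(325×44×10³) + 725/(1350×196×10³) = 6.568×10⁻⁵ mm/N.
So P = 0.9961 / 6.568×10⁻⁵ = 15.17 kN, tensile.
σ_{magnesium alloy} = P / A = 15170 / 325 = 46.67 MPa.

σ ≈ 46.7 MPa (tensile)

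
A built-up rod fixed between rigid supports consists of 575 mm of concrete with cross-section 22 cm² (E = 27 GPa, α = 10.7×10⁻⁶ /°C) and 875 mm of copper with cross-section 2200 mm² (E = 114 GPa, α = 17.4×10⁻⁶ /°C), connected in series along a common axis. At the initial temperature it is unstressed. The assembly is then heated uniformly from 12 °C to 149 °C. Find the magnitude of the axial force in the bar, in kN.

Free thermal expansion of the whole bar: Σ αᵢΔT Lᵢ = 10.7×10⁻⁶×137×575 + 17.4×10⁻⁶×137×875 = 2.929 mm.
The walls prevent any net length change, so an axial force P (same in every segment) develops. Compatibility: P · Σ Lᵢ/(AᵢEᵢ) = δ_free.
The series flexibility is Σ Lᵢ/(AᵢEᵢ) = 575/(2200×27×10³) + 875/(2200×114×10³) = 1.317×10⁻⁵ mm/N.
Hence P = δ_free / Σ(L/AE) = 2.929/1.317×10⁻⁵ = 222.4 kN (compressive).

P ≈ 222 kN (compressive)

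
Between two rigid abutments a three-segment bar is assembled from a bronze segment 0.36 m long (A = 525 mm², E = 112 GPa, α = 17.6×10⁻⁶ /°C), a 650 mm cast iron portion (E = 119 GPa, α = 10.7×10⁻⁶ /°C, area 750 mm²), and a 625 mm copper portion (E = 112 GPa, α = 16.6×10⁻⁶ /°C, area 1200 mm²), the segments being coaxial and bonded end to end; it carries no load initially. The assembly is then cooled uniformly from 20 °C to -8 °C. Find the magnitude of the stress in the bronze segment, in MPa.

Free thermal contraction of the whole bar: Σ αᵢΔT Lᵢ = 17.6×10⁻⁶×28×360 + 10.7×10⁻⁶×28×650 + 16.6×10⁻⁶×28×625 = 0.6626 mm.
The walls prevent any net length change, so an axial force P (same in every segment) develops. Compatibility: P · Σ Lᵢ/(AᵢEᵢ) = δ_free.
Σ Lᵢ/(AᵢEᵢ) = 360/(525×112×10³) + 650/(750×119×10³) + 625/(1200×112×10³) = 1.806×10⁻⁵ mm/N.
So P = 0.6626 / 1.806×10⁻⁵ = 36.7 kN, tensile.
σ_{bronze} = P / A = 36700 / 525 = 69.91 MPa.

σ ≈ 69.9 MPa (tensile)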